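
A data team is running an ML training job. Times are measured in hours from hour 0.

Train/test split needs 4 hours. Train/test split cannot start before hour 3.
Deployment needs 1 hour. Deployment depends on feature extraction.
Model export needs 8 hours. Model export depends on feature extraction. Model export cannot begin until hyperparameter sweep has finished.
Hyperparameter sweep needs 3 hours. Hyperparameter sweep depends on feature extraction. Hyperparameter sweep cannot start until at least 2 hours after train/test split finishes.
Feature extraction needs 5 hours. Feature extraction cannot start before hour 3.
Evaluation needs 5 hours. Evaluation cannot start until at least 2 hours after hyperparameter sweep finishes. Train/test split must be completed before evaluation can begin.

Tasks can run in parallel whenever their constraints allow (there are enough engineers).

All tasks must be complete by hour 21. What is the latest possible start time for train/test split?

4

Nothing follows evaluation; the deadline of hour 21 is its only limit. It must start by 21 − 5 = hour 16.
Model export must finish by hour 21; it takes 8 hours, so it must start by 21 − 8 = hour 13.
For hyperparameter sweep: evaluation (must start by hour 16, minus 2-hour gap → hour 14); model export (must start by hour 13). The most restrictive is hour 13; with a 3-hour duration, hyperparameter sweep must start by hour 10.
Train/test split feeds hyperparameter sweep (must start by hour 10, minus 2-hour gap → hour 8); evaluation (must start by hour 16). Taking the minimum, train/test split must finish by hour 8 and start by 8 − 4 = hour 4.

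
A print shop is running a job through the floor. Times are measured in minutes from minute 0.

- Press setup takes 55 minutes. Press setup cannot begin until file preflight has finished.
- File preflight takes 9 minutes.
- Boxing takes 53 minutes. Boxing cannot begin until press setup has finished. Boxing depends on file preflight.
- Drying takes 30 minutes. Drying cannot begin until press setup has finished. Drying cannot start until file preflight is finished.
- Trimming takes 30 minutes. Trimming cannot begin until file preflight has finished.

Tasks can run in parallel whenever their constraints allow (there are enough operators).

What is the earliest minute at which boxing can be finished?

117

Nothing blocks file preflight, so it runs from minute 0 to minute 9.
Press setup cannot begin until file preflight (finishes minute 9). It runs from minute 9 to 9 + 55 = minute 64.
Boxing needs all of press setup (finishes minute 64); file preflight (finishes minute 9). That puts its earliest start at minute 64; it finishes at 64 + 53 = minute 117.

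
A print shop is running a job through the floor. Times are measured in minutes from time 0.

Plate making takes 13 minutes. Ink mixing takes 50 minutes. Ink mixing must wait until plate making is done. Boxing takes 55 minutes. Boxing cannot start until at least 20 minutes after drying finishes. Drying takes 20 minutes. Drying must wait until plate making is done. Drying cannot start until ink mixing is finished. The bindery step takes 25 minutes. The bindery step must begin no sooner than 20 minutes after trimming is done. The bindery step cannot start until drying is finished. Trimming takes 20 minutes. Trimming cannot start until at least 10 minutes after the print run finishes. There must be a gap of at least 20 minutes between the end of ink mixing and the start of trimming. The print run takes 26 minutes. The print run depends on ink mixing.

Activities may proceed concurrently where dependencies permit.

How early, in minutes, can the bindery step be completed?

164

Plate making has no prerequisites, so it starts at minute 0 and finishes at minute 13.
After plate making (finishes minute 13), ink mixing can start at minute 13 and finishes at minute 63.
Drying needs all of plate making (finishes minute 13); ink mixing (finishes minute 63). That puts its earliest start at minute 63; it finishes at 63 + 20 = minute 83.
The print run cannot begin until ink mixing (finishes minute 63). It runs from minute 63 to 63 + 26 = minute 89.
For trimming: the print run (finishes minute 89, plus 10-minute gap → minute 99); ink mixing (finishes minute 63, plus 20-minute gap → minute 83). Taking the maximum gives a start of minute 99, and it finishes at 99 + 20 = minute 119.
The bindery step has to wait for trimming (finishes minute 119, plus 20-minute gap → minute 139); drying (finishes minute 83). The latest of these is minute 139, so the bindery step runs minute 139 to 139 + 25 = minute 164.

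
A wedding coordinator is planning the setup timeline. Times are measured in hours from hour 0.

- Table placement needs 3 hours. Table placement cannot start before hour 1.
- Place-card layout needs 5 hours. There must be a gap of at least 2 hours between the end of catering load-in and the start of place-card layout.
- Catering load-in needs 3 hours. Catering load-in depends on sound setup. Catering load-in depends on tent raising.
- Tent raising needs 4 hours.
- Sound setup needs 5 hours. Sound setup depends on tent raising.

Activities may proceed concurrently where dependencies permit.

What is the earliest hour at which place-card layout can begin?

Nothing blocks tent raising, so it runs from hour 0 to hour 4.
Sound setup cannot begin until tent raising (finishes hour 4). It runs from hour 4 to 4 + 5 = hour 9.
Catering load-in has to wait for sound setup (finishes hour 9); tent raising (finishes hour 4). The latest of these is hour 9, so catering load-in runs hour 9 to 9 + 3 = hour 12.
Place-card layout waits on catering load-in (finishes hour 12, plus 2-hour gap → hour 14), so the earliest it can start is hour 14.

14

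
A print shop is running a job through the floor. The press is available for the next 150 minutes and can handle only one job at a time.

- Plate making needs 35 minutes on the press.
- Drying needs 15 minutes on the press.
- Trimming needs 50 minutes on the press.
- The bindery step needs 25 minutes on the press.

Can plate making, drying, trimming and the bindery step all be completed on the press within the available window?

Yes

Running back to back, the jobs need 35 + 15 + 50 + 25 = 125 minutes on the press.
Since 125 ≤ 150, they fit within the window.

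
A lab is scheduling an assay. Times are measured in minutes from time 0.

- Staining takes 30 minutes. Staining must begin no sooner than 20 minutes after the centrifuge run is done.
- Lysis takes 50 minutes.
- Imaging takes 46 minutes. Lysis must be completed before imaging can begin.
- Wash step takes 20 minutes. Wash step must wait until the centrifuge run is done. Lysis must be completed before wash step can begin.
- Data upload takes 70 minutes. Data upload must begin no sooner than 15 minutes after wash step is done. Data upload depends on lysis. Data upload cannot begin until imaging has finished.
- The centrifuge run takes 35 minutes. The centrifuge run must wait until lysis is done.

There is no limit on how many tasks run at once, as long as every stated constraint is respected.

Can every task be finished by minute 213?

Yes

Lysis can start immediately at minute 0; it finishes at minute 50.
After lysis (finishes minute 50), imaging can start at minute 50 and finishes at minute 96.
The centrifuge run cannot begin until lysis (finishes minute 50). It runs from minute 50 to 50 + 35 = minute 85.
Staining cannot begin until the centrifuge run (finishes minute 85, plus 20-minute gap → minute 105). It runs from minute 105 to 105 + 30 = minute 135.
Wash step needs all of the centrifuge run (finishes minute 85); lysis (finishes minute 50). That puts its earliest start at minute 85; it finishes at 85 + 20 = minute 105.
Data upload needs all of wash step (finishes minute 105, plus 15-minute gap → minute 120); lysis (finishes minute 50); imaging (finishes minute 96). That puts its earliest start at minute 120; it finishes at 120 + 70 = minute 190.
Every task is finished by minute 190, which is no later than the deadline of 213, so the schedule is feasible.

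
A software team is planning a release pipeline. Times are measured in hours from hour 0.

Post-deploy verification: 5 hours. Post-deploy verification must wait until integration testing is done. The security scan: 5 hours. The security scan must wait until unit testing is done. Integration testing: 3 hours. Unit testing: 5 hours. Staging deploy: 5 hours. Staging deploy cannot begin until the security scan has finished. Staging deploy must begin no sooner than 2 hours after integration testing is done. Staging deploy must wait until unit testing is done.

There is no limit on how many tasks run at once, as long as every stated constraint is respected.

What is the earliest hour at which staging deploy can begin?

Integration testing has no prerequisites, so it starts at hour 0 and finishes at hour 3.
Unit testing has no prerequisites, so it starts at hour 0 and finishes at hour 5.
The security scan cannot begin until unit testing (finishes hour 5). It runs from hour 5 to 5 + 5 = hour 10.
Staging deploy waits on the security scan (finishes hour 10); integration testing (finishes hour 3, plus 2-hour gap → hour 5); unit testing (finishes hour 5). The latest of these is hour 10, which is the earliest staging deploy can start.

10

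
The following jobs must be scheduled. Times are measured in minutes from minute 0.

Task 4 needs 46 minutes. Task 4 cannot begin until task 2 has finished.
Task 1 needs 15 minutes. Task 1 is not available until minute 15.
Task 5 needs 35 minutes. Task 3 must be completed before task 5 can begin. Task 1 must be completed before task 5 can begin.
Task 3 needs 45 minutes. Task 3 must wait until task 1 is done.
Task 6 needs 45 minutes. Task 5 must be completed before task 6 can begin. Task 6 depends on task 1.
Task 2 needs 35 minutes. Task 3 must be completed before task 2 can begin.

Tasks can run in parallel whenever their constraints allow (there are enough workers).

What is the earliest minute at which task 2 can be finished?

Task 1 waits on its own release at minute 15, so it starts at minute 15 and finishes at 15 + 15 = minute 30.
After task 1 (finishes minute 30), task 3 can start at minute 30 and finishes at minute 75.
Task 2 waits on task 3 (finishes minute 75), so it starts at minute 75 and finishes at 75 + 35 = minute 110.

110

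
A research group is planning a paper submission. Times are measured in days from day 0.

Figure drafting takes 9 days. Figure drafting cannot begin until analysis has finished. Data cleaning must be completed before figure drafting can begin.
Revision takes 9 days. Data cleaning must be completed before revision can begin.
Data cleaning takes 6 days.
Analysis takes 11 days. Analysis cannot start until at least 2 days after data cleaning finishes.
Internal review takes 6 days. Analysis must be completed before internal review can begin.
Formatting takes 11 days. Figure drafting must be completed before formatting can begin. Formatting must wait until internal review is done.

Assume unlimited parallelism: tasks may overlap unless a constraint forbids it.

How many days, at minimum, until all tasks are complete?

39

Data cleaning can start immediately at day 0; it finishes at day 6.
After data cleaning (finishes day 6), revision can start at day 6 and finishes at day 15.
After data cleaning (finishes day 6, plus 2-day gap → day 8), analysis can start at day 8 and finishes at day 19.
After analysis (finishes day 19), internal review can start at day 19 and finishes at day 25.
For figure drafting: analysis (finishes day 19); data cleaning (finishes day 6). Taking the maximum gives a start of day 19, and it finishes at 19 + 9 = day 28.
For formatting: figure drafting (finishes day 28); internal review (finishes day 25). Taking the maximum gives a start of day 28, and it finishes at 28 + 11 = day 39.
All tasks are finished once the last one completes. Finish times: Data cleaning at 6, Analysis at 19, Figure drafting at 28, Internal review at 25, Revision at 15, Formatting at 39. The latest is day 39.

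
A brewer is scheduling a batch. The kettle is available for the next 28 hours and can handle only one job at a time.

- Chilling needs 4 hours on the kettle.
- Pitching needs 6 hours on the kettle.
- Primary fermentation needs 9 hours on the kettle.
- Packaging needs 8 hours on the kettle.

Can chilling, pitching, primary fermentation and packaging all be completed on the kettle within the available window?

Yes

Running back to back, the jobs need 4 + 6 + 9 + 8 = 27 hours on the kettle.
Since 27 ≤ 28, they fit within the window.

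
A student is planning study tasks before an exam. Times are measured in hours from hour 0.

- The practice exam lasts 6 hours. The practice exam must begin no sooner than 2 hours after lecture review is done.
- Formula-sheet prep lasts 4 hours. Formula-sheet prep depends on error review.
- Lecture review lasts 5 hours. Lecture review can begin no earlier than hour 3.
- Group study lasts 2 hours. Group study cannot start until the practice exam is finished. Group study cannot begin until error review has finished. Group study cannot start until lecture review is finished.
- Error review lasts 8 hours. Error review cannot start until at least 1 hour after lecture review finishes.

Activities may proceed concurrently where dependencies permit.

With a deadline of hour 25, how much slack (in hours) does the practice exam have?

Lecture review cannot begin until its own release at hour 3. It runs from hour 3 to 3 + 5 = hour 8.
The practice exam waits on lecture review (finishes hour 8, plus 2-hour gap → hour 10), so it starts at hour 10 and finishes at 10 + 6 = hour 16.

Working backward from the deadline:
Group study has no dependents, so it just needs to finish by hour 25. Starting by 25 − 2 = hour 23 achieves that.
The practice exam must finish before group study (must start by hour 23). With a 6-hour duration, the practice exam must start by 23 − 6 = hour 17.
So the practice exam can start as early as hour 10 and as late as hour 17, giving 17 − 10 = 7 hours of slack.

7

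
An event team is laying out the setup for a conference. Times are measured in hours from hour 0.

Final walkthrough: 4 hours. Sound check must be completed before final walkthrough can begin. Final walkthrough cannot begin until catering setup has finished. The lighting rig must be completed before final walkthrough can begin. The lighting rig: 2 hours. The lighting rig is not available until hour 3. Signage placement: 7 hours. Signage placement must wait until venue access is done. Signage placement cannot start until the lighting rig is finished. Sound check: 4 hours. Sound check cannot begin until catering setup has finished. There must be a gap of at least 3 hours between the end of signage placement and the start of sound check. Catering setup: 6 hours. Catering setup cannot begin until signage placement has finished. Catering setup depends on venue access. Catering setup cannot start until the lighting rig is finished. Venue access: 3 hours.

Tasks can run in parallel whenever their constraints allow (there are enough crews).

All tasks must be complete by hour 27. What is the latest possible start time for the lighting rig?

Final walkthrough has no dependents, so it just needs to finish by hour 27. Starting by 27 − 4 = hour 23 achieves that.
Sound check feeds into final walkthrough (must start by hour 23); so sound check must finish by hour 23 and therefore start by hour 19.
Catering setup has several dependents: sound check (must start by hour 19); final walkthrough (must start by hour 23). The earliest of those limits is hour 19, so catering setup must start by 19 − 6 = hour 13.
Signage placement must finish in time for catering setup (must start by hour 13); sound check (must start by hour 19, minus 3-hour gap → hour 16). The tightest is hour 13, so signage placement must start by 13 − 7 = hour 6.
For the lighting rig: signage placement (must start by hour 6); catering setup (must start by hour 13); final walkthrough (must start by hour 23). The most restrictive is hour 6; with a 2-hour duration, the lighting rig must start by hour 4.

4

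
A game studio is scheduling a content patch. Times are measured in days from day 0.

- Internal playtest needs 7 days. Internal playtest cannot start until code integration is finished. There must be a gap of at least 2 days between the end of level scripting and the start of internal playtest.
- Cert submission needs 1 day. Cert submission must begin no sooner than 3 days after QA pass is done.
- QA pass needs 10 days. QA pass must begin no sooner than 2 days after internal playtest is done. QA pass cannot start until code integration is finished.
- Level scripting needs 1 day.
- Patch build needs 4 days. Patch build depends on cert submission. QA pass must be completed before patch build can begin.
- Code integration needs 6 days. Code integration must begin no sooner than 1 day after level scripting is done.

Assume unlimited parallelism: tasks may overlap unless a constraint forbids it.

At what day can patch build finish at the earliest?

35

Level scripting has no prerequisites, so it starts at day 0 and finishes at day 1.
After level scripting (finishes day 1, plus 1-day gap → day 2), code integration can start at day 2 and finishes at day 8.
Internal playtest has to wait for code integration (finishes day 8); level scripting (finishes day 1, plus 2-day gap → day 3). The latest of these is day 8, so internal playtest runs day 8 to 8 + 7 = day 15.
QA pass cannot start until internal playtest (finishes day 15, plus 2-day gap → day 17); code integration (finishes day 8). The controlling bound is day 17, so QA pass finishes at 17 + 10 = day 27.
After QA pass (finishes day 27, plus 3-day gap → day 30), cert submission can start at day 30 and finishes at day 31.
Patch build cannot start until cert submission (finishes day 31); QA pass (finishes day 27). The controlling bound is day 31, so patch build finishes at 31 + 4 = day 35.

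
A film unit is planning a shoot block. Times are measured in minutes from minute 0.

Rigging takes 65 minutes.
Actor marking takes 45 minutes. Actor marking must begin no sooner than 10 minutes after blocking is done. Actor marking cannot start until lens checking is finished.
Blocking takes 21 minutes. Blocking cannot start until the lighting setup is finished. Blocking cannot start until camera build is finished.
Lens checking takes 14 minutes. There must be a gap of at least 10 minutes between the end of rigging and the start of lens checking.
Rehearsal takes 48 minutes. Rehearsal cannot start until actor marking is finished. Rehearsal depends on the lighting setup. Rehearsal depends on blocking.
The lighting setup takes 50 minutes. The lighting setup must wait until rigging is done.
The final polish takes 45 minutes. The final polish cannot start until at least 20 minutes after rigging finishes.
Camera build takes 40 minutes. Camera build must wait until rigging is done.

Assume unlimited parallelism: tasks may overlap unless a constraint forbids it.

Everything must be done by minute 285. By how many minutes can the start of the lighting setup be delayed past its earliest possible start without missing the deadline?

Rigging can start immediately at minute 0; it finishes at minute 65.
The lighting setup cannot begin until rigging (finishes minute 65). It runs from minute 65 to 65 + 50 = minute 115.

Working backward from the deadline:
Nothing follows rehearsal; the deadline of minute 285 is its only limit. It must start by 285 − 48 = minute 237.
Since rehearsal (must start by minute 237) depends on it, actor marking must finish by minute 237. Backing off its 45-minute duration gives a latest start of minute 192.
For blocking: actor marking (must start by minute 192, minus 10-minute gap → minute 182); rehearsal (must start by minute 237). The most restrictive is minute 182; with a 21-minute duration, blocking must start by minute 161.
The lighting setup feeds blocking (must start by minute 161); rehearsal (must start by minute 237). Taking the minimum, the lighting setup must finish by minute 161 and start by 161 − 50 = minute 111.
So the lighting setup can start as early as minute 65 and as late as minute 111, giving 111 − 65 = 46 minutes of slack.

46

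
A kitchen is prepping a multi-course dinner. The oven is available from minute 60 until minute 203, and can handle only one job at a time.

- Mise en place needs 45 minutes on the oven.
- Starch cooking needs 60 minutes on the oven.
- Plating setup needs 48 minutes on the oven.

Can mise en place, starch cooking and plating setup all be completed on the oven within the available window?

The oven window is 203 − 60 = 143 minutes.
Running back to back, the jobs need 45 + 60 + 48 = 153 minutes on the oven.
Since 153 > 143, they cannot all fit.

No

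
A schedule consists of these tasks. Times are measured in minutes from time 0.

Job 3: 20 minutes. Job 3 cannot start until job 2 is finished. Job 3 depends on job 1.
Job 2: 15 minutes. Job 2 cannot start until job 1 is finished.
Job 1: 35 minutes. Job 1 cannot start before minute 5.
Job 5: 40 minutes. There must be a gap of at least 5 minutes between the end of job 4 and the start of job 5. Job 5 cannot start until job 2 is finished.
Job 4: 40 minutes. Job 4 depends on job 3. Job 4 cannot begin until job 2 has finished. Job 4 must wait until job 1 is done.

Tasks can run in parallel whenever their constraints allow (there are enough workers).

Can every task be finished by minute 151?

No

After its own release at minute 5, job 1 can start at minute 5 and finishes at minute 40.
Job 2 waits on job 1 (finishes minute 40), so it starts at minute 40 and finishes at 40 + 15 = minute 55.
For job 3: job 2 (finishes minute 55); job 1 (finishes minute 40). Taking the maximum gives a start of minute 55, and it finishes at 55 + 20 = minute 75.
Job 4 cannot start until job 3 (finishes minute 75); job 2 (finishes minute 55); job 1 (finishes minute 40). The controlling bound is minute 75, so job 4 finishes at 75 + 40 = minute 115.
Job 5 needs all of job 4 (finishes minute 115, plus 5-minute gap → minute 120); job 2 (finishes minute 55). That puts its earliest start at minute 120; it finishes at 120 + 40 = minute 160.
The earliest everything can be done is minute 160, which is after the deadline of 151, so it is not possible.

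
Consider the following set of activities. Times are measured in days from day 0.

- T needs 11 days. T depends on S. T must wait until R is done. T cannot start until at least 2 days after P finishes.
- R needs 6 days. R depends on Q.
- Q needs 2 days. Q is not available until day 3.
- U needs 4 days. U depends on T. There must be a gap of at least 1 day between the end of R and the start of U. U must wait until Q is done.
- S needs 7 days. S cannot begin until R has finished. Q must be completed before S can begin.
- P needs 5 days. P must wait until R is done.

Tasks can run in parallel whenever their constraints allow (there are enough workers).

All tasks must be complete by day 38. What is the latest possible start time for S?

16

To finish by day 38, U (duration 4) must start no later than day 34.
T must finish before U (must start by day 34). With an 11-day duration, T must start by 34 − 11 = day 23.
Since T (must start by day 23) depends on it, S must finish by day 23. Backing off its 7-day duration gives a latest start of day 16.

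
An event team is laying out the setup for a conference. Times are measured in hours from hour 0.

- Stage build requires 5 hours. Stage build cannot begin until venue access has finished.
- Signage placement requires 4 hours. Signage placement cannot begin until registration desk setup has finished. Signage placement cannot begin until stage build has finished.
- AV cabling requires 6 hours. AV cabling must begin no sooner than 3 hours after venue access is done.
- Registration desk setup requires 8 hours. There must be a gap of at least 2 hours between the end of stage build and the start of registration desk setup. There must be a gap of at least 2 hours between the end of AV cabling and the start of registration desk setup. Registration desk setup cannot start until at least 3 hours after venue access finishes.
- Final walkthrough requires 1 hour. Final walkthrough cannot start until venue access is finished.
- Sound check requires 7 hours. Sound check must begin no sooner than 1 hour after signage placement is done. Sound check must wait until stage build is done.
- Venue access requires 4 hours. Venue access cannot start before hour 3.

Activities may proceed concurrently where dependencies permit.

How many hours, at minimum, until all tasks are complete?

38

Venue access cannot begin until its own release at hour 3. It runs from hour 3 to 3 + 4 = hour 7.
Final walkthrough cannot begin until venue access (finishes hour 7). It runs from hour 7 to 7 + 1 = hour 8.
AV cabling cannot begin until venue access (finishes hour 7, plus 3-hour gap → hour 10). It runs from hour 10 to 10 + 6 = hour 16.
Stage build cannot begin until venue access (finishes hour 7). It runs from hour 7 to 7 + 5 = hour 12.
Registration desk setup needs all of stage build (finishes hour 12, plus 2-hour gap → hour 14); AV cabling (finishes hour 16, plus 2-hour gap → hour 18); venue access (finishes hour 7, plus 3-hour gap → hour 10). That puts its earliest start at hour 18; it finishes at 18 + 8 = hour 26.
Signage placement needs all of registration desk setup (finishes hour 26); stage build (finishes hour 12). That puts its earliest start at hour 26; it finishes at 26 + 4 = hour 30.
Sound check has to wait for signage placement (finishes hour 30, plus 1-hour gap → hour 31); stage build (finishes hour 12). The latest of these is hour 31, so sound check runs hour 31 to 31 + 7 = hour 38.
All tasks are finished once the last one completes. Finish times: Venue access at 7, Stage build at 12, AV cabling at 16, Registration desk setup at 26, Signage placement at 30, Sound check at 38, Final walkthrough at 8. The latest is hour 38.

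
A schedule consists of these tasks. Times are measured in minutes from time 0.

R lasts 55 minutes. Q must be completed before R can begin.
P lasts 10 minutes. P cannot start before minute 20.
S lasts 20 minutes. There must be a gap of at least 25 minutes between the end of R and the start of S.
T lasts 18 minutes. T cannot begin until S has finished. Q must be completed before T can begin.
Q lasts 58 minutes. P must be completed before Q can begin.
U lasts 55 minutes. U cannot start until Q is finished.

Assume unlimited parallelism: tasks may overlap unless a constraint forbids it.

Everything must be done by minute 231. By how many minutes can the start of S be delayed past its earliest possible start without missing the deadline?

25

P cannot begin until its own release at minute 20. It runs from minute 20 to 20 + 10 = minute 30.
Q cannot begin until P (finishes minute 30). It runs from minute 30 to 30 + 58 = minute 88.
R waits on Q (finishes minute 88), so it starts at minute 88 and finishes at 88 + 55 = minute 143.
After R (finishes minute 143, plus 25-minute gap → minute 168), S can start at minute 168 and finishes at minute 188.

Working backward from the deadline:
Nothing follows T; the deadline of minute 231 is its only limit. It must start by 231 − 18 = minute 213.
Since T (must start by minute 213) depends on it, S must finish by minute 213. Backing off its 20-minute duration gives a latest start of minute 193.
So S can start as early as minute 168 and as late as minute 193, giving 193 − 168 = 25 minutes of slack.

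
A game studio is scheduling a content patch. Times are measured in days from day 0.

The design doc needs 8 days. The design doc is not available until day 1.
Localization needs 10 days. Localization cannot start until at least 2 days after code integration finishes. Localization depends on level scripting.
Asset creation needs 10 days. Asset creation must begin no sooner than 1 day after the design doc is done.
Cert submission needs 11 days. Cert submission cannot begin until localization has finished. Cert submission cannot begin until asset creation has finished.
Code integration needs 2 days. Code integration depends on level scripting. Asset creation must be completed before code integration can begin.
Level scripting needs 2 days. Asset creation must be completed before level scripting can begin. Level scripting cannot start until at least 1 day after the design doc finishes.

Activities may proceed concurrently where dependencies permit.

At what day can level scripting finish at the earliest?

22

After its own release at day 1, the design doc can start at day 1 and finishes at day 9.
After the design doc (finishes day 9, plus 1-day gap → day 10), asset creation can start at day 10 and finishes at day 20.
Level scripting cannot start until asset creation (finishes day 20); the design doc (finishes day 9, plus 1-day gap → day 10). The controlling bound is day 20, so level scripting finishes at 20 + 2 = day 22.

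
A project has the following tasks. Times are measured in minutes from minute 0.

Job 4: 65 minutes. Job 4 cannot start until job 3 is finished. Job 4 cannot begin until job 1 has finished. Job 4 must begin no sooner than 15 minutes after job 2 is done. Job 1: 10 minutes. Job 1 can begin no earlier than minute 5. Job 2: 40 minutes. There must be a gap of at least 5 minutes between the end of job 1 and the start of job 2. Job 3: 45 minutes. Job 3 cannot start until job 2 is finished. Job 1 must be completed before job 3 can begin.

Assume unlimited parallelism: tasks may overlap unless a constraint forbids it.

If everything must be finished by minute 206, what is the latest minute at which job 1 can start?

41

Job 4 has no dependents, so it just needs to finish by minute 206. Starting by 206 − 65 = minute 141 achieves that.
Job 3 must finish before job 4 (must start by minute 141). With a 45-minute duration, job 3 must start by 141 − 45 = minute 96.
Job 2 feeds job 3 (must start by minute 96); job 4 (must start by minute 141, minus 15-minute gap → minute 126). Taking the minimum, job 2 must finish by minute 96 and start by 96 − 40 = minute 56.
Job 1 has several dependents: job 2 (must start by minute 56, minus 5-minute gap → minute 51); job 3 (must start by minute 96); job 4 (must start by minute 141). The earliest of those limits is minute 51, so job 1 must start by 51 − 10 = minute 41.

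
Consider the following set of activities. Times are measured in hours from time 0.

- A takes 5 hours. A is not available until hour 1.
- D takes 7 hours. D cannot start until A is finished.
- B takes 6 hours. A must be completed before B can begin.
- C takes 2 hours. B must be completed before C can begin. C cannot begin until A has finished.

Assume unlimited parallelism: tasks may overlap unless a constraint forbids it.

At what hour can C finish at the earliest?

14

After its own release at hour 1, A can start at hour 1 and finishes at hour 6.
After A (finishes hour 6), B can start at hour 6 and finishes at hour 12.
For C: B (finishes hour 12); A (finishes hour 6). Taking the maximum gives a start of hour 12, and it finishes at 12 + 2 = hour 14.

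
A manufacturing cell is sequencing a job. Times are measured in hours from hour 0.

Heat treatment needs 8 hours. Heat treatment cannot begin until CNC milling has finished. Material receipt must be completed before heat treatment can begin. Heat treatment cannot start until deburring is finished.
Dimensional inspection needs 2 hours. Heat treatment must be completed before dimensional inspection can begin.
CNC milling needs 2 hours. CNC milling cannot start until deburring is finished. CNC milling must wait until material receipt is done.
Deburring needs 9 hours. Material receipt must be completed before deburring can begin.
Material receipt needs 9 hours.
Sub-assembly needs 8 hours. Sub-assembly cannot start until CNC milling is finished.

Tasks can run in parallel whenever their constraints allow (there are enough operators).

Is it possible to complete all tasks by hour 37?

Material receipt can start immediately at hour 0; it finishes at hour 9.
Deburring waits on material receipt (finishes hour 9), so it starts at hour 9 and finishes at 9 + 9 = hour 18.
CNC milling needs all of deburring (finishes hour 18); material receipt (finishes hour 9). That puts its earliest start at hour 18; it finishes at 18 + 2 = hour 20.
Sub-assembly cannot begin until CNC milling (finishes hour 20). It runs from hour 20 to 20 + 8 = hour 28.
Heat treatment has to wait for CNC milling (finishes hour 20); material receipt (finishes hour 9); deburring (finishes hour 18). The latest of these is hour 20, so heat treatment runs hour 20 to 20 + 8 = hour 28.
Dimensional inspection waits on heat treatment (finishes hour 28), so it starts at hour 28 and finishes at 28 + 2 = hour 30.
Every task is finished by hour 30, which is no later than the deadline of 37, so the schedule is feasible.

Yes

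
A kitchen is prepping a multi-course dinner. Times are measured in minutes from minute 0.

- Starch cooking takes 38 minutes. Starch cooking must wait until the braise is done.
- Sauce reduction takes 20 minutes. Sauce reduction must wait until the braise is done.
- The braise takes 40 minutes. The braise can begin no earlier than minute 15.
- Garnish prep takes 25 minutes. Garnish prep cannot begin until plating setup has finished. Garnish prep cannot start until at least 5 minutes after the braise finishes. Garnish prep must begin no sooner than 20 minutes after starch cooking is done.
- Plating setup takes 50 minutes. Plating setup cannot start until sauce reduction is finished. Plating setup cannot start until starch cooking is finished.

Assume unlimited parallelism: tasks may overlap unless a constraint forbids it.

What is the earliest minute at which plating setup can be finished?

143

The braise waits on its own release at minute 15, so it starts at minute 15 and finishes at 15 + 40 = minute 55.
Starch cooking cannot begin until the braise (finishes minute 55). It runs from minute 55 to 55 + 38 = minute 93.
Sauce reduction cannot begin until the braise (finishes minute 55). It runs from minute 55 to 55 + 20 = minute 75.
Plating setup needs all of sauce reduction (finishes minute 75); starch cooking (finishes minute 93). That puts its earliest start at minute 93; it finishes at 93 + 50 = minute 143.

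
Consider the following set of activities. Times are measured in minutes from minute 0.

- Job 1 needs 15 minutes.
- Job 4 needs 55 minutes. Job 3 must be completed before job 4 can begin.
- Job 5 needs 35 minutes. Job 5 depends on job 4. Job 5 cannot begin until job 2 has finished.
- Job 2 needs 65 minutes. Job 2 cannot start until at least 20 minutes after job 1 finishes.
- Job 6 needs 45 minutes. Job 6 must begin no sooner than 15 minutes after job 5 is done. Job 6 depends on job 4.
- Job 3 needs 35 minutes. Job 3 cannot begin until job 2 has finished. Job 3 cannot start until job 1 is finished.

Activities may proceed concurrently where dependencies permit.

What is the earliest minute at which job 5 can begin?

190

Job 1 can start immediately at minute 0; it finishes at minute 15.
Job 2 cannot begin until job 1 (finishes minute 15, plus 20-minute gap → minute 35). It runs from minute 35 to 35 + 65 = minute 100.
Job 3 needs all of job 2 (finishes minute 100); job 1 (finishes minute 15). That puts its earliest start at minute 100; it finishes at 100 + 35 = minute 135.
Job 4 waits on job 3 (finishes minute 135), so it starts at minute 135 and finishes at 135 + 55 = minute 190.
Job 5 waits on job 4 (finishes minute 190); job 2 (finishes minute 100). The latest of these is minute 190, which is the earliest job 5 can start.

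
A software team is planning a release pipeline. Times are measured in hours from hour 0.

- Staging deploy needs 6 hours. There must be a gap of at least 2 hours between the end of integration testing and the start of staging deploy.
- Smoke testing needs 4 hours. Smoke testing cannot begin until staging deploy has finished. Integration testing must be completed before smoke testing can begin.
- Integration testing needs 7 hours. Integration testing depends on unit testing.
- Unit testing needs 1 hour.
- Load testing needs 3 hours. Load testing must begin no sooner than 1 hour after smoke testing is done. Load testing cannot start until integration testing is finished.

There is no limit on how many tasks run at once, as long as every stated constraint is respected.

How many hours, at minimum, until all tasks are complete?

Unit testing can start immediately at hour 0; it finishes at hour 1.
Integration testing cannot begin until unit testing (finishes hour 1). It runs from hour 1 to 1 + 7 = hour 8.
Staging deploy cannot begin until integration testing (finishes hour 8, plus 2-hour gap → hour 10). It runs from hour 10 to 10 + 6 = hour 16.
Smoke testing cannot start until staging deploy (finishes hour 16); integration testing (finishes hour 8). The controlling bound is hour 16, so smoke testing finishes at 16 + 4 = hour 20.
For load testing: smoke testing (finishes hour 20, plus 1-hour gap → hour 21); integration testing (finishes hour 8). Taking the maximum gives a start of hour 21, and it finishes at 21 + 3 = hour 24.
All tasks are finished once the last one completes. Finish times: Unit testing at 1, Integration testing at 8, Staging deploy at 16, Smoke testing at 20, Load testing at 24. The latest is hour 24.

24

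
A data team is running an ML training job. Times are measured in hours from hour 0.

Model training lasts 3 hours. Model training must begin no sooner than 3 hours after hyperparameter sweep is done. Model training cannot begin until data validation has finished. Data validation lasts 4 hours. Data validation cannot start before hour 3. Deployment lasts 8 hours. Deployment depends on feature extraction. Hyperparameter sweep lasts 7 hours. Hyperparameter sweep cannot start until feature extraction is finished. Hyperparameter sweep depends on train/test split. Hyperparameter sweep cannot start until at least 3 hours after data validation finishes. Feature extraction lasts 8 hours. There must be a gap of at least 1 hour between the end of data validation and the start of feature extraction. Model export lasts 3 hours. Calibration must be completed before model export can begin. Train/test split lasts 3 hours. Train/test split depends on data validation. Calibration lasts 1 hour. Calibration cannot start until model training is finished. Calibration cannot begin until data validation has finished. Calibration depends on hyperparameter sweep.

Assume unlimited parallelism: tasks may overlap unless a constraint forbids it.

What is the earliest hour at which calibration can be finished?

After its own release at hour 3, data validation can start at hour 3 and finishes at hour 7.
Train/test split waits on data validation (finishes hour 7), so it starts at hour 7 and finishes at 7 + 3 = hour 10.
Feature extraction cannot begin until data validation (finishes hour 7, plus 1-hour gap → hour 8). It runs from hour 8 to 8 + 8 = hour 16.
Hyperparameter sweep cannot start until feature extraction (finishes hour 16); train/test split (finishes hour 10); data validation (finishes hour 7, plus 3-hour gap → hour 10). The controlling bound is hour 16, so hyperparameter sweep finishes at 16 + 7 = hour 23.
Model training has to wait for hyperparameter sweep (finishes hour 23, plus 3-hour gap → hour 26); data validation (finishes hour 7). The latest of these is hour 26, so model training runs hour 26 to 26 + 3 = hour 29.
Calibration cannot start until model training (finishes hour 29); data validation (finishes hour 7); hyperparameter sweep (finishes hour 23). The controlling bound is hour 29, so calibration finishes at 29 + 1 = hour 30.

30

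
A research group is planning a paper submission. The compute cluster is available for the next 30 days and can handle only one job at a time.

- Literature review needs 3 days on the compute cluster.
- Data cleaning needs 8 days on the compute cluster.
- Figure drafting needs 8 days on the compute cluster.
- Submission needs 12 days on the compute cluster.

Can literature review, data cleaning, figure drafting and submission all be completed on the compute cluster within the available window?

No

Running back to back, the jobs need 3 + 8 + 8 + 12 = 31 days on the compute cluster.
Since 31 > 30, they cannot all fit.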